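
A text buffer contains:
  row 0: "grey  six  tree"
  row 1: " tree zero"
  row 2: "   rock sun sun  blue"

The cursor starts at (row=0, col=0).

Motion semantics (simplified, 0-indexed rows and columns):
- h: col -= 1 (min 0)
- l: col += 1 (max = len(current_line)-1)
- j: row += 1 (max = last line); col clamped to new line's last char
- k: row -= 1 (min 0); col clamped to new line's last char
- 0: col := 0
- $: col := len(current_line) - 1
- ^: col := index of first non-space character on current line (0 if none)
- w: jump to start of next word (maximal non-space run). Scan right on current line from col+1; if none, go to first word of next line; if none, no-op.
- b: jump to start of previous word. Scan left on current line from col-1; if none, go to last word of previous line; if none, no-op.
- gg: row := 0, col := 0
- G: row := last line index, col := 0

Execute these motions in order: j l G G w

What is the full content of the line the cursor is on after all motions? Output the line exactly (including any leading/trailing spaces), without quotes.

After 1 (j): row=1 col=0 char='_'
After 2 (l): row=1 col=1 char='t'
After 3 (G): row=2 col=0 char='_'
After 4 (G): row=2 col=0 char='_'
After 5 (w): row=2 col=3 char='r'

Answer:    rock sun sun  blue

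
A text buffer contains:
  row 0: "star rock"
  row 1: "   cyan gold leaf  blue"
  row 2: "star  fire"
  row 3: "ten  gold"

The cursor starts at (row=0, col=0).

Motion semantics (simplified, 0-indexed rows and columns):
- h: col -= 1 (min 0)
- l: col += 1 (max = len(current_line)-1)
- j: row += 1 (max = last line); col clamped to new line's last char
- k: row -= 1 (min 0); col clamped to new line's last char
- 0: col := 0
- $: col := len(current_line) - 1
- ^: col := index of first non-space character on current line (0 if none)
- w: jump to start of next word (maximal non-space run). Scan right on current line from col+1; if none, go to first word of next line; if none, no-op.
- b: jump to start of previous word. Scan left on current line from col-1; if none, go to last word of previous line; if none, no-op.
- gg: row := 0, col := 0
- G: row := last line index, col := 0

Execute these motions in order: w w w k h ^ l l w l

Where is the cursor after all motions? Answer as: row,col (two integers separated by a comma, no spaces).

After 1 (w): row=0 col=5 char='r'
After 2 (w): row=1 col=3 char='c'
After 3 (w): row=1 col=8 char='g'
After 4 (k): row=0 col=8 char='k'
After 5 (h): row=0 col=7 char='c'
After 6 (^): row=0 col=0 char='s'
After 7 (l): row=0 col=1 char='t'
After 8 (l): row=0 col=2 char='a'
After 9 (w): row=0 col=5 char='r'
After 10 (l): row=0 col=6 char='o'

Answer: 0,6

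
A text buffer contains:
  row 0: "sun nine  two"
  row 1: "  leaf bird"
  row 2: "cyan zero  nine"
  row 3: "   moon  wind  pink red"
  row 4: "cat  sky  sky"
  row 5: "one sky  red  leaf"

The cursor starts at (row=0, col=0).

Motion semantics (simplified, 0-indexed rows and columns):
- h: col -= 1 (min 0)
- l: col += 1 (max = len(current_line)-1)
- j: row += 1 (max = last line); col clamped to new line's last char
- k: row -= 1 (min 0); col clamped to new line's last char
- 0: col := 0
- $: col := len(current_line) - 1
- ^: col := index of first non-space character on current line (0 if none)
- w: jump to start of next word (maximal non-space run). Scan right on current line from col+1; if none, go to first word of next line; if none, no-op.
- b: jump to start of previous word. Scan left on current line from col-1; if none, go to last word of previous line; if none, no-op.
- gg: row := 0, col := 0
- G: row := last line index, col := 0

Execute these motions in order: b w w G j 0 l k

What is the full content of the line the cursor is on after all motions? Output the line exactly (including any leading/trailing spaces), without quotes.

Answer: cat  sky  sky

Derivation:
After 1 (b): row=0 col=0 char='s'
After 2 (w): row=0 col=4 char='n'
After 3 (w): row=0 col=10 char='t'
After 4 (G): row=5 col=0 char='o'
After 5 (j): row=5 col=0 char='o'
After 6 (0): row=5 col=0 char='o'
After 7 (l): row=5 col=1 char='n'
After 8 (k): row=4 col=1 char='a'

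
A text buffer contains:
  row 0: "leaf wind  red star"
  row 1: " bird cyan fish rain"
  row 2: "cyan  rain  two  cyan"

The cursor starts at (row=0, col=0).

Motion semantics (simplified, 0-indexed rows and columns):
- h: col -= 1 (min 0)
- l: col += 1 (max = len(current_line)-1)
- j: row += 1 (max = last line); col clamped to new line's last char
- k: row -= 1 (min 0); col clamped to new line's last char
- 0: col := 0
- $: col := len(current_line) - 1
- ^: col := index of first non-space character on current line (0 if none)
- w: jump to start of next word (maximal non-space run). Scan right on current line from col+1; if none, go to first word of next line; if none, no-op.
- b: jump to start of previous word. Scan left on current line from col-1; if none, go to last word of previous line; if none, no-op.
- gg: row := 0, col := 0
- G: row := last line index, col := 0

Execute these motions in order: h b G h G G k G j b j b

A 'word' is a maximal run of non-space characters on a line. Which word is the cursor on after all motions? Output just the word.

Answer: two

Derivation:
After 1 (h): row=0 col=0 char='l'
After 2 (b): row=0 col=0 char='l'
After 3 (G): row=2 col=0 char='c'
After 4 (h): row=2 col=0 char='c'
After 5 (G): row=2 col=0 char='c'
After 6 (G): row=2 col=0 char='c'
After 7 (k): row=1 col=0 char='_'
After 8 (G): row=2 col=0 char='c'
After 9 (j): row=2 col=0 char='c'
After 10 (b): row=1 col=16 char='r'
After 11 (j): row=2 col=16 char='_'
After 12 (b): row=2 col=12 char='t'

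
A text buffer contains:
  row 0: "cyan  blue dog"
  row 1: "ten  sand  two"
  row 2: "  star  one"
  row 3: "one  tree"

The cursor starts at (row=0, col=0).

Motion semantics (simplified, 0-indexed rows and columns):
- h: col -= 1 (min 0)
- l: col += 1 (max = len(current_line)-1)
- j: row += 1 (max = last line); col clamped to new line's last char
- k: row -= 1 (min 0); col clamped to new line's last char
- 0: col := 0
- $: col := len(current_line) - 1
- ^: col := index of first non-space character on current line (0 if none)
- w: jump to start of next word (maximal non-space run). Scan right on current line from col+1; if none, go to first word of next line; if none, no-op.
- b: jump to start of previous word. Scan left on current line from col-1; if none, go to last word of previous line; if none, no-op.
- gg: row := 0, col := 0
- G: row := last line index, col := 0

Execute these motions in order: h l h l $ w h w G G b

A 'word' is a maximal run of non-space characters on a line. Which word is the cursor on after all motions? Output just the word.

After 1 (h): row=0 col=0 char='c'
After 2 (l): row=0 col=1 char='y'
After 3 (h): row=0 col=0 char='c'
After 4 (l): row=0 col=1 char='y'
After 5 ($): row=0 col=13 char='g'
After 6 (w): row=1 col=0 char='t'
After 7 (h): row=1 col=0 char='t'
After 8 (w): row=1 col=5 char='s'
After 9 (G): row=3 col=0 char='o'
After 10 (G): row=3 col=0 char='o'
After 11 (b): row=2 col=8 char='o'

Answer: one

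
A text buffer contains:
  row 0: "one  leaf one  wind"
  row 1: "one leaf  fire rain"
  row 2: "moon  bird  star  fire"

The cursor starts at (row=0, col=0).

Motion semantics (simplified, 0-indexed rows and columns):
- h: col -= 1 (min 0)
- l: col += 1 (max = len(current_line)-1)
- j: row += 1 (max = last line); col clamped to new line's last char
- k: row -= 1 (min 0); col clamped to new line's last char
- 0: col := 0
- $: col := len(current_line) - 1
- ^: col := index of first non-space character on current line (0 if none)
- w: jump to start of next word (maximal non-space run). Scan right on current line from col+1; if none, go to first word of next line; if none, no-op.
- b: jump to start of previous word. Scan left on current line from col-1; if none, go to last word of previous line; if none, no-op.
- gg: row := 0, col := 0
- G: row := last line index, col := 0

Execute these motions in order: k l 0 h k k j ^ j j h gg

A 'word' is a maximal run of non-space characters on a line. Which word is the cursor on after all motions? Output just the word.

Answer: one

Derivation:
After 1 (k): row=0 col=0 char='o'
After 2 (l): row=0 col=1 char='n'
After 3 (0): row=0 col=0 char='o'
After 4 (h): row=0 col=0 char='o'
After 5 (k): row=0 col=0 char='o'
After 6 (k): row=0 col=0 char='o'
After 7 (j): row=1 col=0 char='o'
After 8 (^): row=1 col=0 char='o'
After 9 (j): row=2 col=0 char='m'
After 10 (j): row=2 col=0 char='m'
After 11 (h): row=2 col=0 char='m'
After 12 (gg): row=0 col=0 char='o'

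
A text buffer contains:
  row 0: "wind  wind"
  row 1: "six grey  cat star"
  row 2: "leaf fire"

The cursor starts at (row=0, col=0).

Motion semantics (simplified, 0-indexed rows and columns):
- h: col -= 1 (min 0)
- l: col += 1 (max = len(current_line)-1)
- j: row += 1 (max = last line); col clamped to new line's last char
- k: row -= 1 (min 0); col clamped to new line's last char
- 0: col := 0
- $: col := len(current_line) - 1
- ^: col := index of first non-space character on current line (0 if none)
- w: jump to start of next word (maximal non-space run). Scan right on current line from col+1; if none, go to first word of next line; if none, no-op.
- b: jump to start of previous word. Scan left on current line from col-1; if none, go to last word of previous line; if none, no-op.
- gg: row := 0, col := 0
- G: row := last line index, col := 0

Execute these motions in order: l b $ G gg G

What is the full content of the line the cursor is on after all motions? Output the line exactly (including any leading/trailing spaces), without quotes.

After 1 (l): row=0 col=1 char='i'
After 2 (b): row=0 col=0 char='w'
After 3 ($): row=0 col=9 char='d'
After 4 (G): row=2 col=0 char='l'
After 5 (gg): row=0 col=0 char='w'
After 6 (G): row=2 col=0 char='l'

Answer: leaf fire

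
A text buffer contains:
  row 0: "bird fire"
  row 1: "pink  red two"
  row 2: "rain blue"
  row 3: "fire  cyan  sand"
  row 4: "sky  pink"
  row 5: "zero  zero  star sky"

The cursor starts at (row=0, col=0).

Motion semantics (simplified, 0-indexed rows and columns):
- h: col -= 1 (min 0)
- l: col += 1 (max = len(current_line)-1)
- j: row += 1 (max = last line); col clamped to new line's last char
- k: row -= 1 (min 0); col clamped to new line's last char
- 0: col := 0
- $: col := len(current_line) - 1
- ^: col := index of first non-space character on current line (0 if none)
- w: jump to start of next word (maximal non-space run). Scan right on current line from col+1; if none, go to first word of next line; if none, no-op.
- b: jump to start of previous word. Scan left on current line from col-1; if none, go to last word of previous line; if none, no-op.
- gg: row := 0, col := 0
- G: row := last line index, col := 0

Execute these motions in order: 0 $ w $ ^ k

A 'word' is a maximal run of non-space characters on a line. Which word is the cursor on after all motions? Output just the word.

Answer: bird

Derivation:
After 1 (0): row=0 col=0 char='b'
After 2 ($): row=0 col=8 char='e'
After 3 (w): row=1 col=0 char='p'
After 4 ($): row=1 col=12 char='o'
After 5 (^): row=1 col=0 char='p'
After 6 (k): row=0 col=0 char='b'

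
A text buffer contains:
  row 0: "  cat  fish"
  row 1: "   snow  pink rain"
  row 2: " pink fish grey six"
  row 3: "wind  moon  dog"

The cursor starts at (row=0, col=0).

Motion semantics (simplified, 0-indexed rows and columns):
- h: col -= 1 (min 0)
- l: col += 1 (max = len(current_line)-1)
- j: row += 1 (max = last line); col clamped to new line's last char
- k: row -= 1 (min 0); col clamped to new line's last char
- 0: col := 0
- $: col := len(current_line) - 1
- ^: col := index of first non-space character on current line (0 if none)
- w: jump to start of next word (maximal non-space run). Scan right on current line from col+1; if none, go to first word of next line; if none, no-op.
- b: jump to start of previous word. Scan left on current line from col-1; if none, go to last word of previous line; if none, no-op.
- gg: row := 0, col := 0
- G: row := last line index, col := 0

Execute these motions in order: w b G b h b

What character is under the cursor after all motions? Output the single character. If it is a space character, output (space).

After 1 (w): row=0 col=2 char='c'
After 2 (b): row=0 col=2 char='c'
After 3 (G): row=3 col=0 char='w'
After 4 (b): row=2 col=16 char='s'
After 5 (h): row=2 col=15 char='_'
After 6 (b): row=2 col=11 char='g'

Answer: g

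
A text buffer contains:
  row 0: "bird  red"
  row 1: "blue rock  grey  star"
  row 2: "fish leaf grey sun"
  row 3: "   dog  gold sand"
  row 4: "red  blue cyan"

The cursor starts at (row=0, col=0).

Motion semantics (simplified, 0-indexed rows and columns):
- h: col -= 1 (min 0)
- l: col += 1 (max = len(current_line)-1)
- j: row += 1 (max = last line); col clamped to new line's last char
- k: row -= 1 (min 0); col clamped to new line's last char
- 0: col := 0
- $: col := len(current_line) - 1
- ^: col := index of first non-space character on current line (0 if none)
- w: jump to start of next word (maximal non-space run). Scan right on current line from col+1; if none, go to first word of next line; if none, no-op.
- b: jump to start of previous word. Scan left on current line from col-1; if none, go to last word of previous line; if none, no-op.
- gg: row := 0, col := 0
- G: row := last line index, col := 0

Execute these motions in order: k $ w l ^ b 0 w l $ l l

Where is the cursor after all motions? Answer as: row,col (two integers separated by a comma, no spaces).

After 1 (k): row=0 col=0 char='b'
After 2 ($): row=0 col=8 char='d'
After 3 (w): row=1 col=0 char='b'
After 4 (l): row=1 col=1 char='l'
After 5 (^): row=1 col=0 char='b'
After 6 (b): row=0 col=6 char='r'
After 7 (0): row=0 col=0 char='b'
After 8 (w): row=0 col=6 char='r'
After 9 (l): row=0 col=7 char='e'
After 10 ($): row=0 col=8 char='d'
After 11 (l): row=0 col=8 char='d'
After 12 (l): row=0 col=8 char='d'

Answer: 0,8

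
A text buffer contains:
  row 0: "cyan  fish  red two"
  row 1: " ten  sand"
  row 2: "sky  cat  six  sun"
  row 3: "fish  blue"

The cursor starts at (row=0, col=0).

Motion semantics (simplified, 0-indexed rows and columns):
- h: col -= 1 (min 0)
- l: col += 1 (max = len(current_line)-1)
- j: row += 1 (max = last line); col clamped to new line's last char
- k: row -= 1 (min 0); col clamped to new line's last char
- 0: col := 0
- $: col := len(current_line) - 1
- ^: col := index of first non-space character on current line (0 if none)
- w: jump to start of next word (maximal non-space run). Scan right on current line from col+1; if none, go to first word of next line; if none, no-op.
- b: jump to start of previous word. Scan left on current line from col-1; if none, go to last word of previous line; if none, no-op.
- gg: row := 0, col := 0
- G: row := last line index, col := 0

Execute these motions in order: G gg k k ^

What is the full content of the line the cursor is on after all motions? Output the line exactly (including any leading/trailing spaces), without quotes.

After 1 (G): row=3 col=0 char='f'
After 2 (gg): row=0 col=0 char='c'
After 3 (k): row=0 col=0 char='c'
After 4 (k): row=0 col=0 char='c'
After 5 (^): row=0 col=0 char='c'

Answer: cyan  fish  red two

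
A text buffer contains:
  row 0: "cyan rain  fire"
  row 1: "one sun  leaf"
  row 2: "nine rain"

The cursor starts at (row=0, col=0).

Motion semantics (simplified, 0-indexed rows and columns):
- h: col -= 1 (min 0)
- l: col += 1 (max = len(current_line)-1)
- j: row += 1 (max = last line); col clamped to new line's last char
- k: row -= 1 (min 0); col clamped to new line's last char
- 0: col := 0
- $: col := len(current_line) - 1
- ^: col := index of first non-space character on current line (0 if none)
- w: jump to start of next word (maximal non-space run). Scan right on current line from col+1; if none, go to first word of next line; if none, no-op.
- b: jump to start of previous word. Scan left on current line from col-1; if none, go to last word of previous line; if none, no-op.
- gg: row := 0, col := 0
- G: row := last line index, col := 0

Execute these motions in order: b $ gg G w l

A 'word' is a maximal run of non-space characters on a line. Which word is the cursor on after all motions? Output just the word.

Answer: rain

Derivation:
After 1 (b): row=0 col=0 char='c'
After 2 ($): row=0 col=14 char='e'
After 3 (gg): row=0 col=0 char='c'
After 4 (G): row=2 col=0 char='n'
After 5 (w): row=2 col=5 char='r'
After 6 (l): row=2 col=6 char='a'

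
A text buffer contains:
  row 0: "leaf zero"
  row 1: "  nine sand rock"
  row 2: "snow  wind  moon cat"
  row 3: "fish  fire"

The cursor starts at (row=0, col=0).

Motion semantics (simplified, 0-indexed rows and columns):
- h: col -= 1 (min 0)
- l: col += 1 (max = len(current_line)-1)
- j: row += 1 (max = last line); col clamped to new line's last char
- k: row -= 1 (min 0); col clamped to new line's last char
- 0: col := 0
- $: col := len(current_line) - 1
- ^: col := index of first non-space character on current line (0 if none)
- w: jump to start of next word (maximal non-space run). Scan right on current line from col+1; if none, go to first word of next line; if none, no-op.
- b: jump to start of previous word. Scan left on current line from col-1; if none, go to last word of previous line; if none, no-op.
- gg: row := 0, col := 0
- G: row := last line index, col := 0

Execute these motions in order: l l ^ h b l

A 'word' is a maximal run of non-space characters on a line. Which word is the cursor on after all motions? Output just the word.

Answer: leaf

Derivation:
After 1 (l): row=0 col=1 char='e'
After 2 (l): row=0 col=2 char='a'
After 3 (^): row=0 col=0 char='l'
After 4 (h): row=0 col=0 char='l'
After 5 (b): row=0 col=0 char='l'
After 6 (l): row=0 col=1 char='e'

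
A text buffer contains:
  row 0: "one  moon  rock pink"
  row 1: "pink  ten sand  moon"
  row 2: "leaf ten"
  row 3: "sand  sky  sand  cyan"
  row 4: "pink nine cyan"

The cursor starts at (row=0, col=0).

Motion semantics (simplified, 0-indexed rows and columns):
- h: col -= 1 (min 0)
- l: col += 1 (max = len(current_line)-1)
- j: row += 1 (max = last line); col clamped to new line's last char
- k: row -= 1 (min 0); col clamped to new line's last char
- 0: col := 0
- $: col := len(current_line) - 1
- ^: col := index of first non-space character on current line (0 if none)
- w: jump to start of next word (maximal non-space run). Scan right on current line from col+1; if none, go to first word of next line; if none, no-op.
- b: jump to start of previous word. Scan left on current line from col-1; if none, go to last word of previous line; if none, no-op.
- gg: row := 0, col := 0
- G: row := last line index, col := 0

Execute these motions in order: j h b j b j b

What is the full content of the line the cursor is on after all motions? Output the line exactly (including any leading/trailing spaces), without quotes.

Answer: leaf ten

Derivation:
After 1 (j): row=1 col=0 char='p'
After 2 (h): row=1 col=0 char='p'
After 3 (b): row=0 col=16 char='p'
After 4 (j): row=1 col=16 char='m'
After 5 (b): row=1 col=10 char='s'
After 6 (j): row=2 col=7 char='n'
After 7 (b): row=2 col=5 char='t'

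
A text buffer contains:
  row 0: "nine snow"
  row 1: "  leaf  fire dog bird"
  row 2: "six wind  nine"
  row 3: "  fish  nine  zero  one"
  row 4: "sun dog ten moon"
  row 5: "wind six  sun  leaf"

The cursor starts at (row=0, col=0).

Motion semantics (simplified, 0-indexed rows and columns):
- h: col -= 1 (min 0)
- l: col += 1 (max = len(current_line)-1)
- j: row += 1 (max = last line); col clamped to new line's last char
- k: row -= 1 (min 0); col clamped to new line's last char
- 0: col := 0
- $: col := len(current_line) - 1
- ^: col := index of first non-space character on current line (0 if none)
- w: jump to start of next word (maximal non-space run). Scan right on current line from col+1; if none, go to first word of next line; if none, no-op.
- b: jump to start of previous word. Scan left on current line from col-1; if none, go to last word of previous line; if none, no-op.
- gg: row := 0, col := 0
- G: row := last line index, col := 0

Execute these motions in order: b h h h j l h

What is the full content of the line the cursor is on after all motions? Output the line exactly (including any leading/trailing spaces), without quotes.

After 1 (b): row=0 col=0 char='n'
After 2 (h): row=0 col=0 char='n'
After 3 (h): row=0 col=0 char='n'
After 4 (h): row=0 col=0 char='n'
After 5 (j): row=1 col=0 char='_'
After 6 (l): row=1 col=1 char='_'
After 7 (h): row=1 col=0 char='_'

Answer:   leaf  fire dog bird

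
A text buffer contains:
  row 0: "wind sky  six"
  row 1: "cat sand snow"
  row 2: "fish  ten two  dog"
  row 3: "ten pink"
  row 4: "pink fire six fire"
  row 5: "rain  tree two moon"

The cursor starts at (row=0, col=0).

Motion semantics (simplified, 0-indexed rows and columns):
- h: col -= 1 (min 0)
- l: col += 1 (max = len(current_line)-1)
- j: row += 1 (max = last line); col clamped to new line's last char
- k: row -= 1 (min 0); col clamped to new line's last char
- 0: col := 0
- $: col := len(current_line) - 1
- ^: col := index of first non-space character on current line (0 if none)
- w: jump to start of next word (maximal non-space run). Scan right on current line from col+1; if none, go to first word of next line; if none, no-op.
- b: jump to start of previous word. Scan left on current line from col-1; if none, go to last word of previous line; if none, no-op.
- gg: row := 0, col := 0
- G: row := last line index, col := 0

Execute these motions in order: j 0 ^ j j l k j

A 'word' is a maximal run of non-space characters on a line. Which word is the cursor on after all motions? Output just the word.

Answer: ten

Derivation:
After 1 (j): row=1 col=0 char='c'
After 2 (0): row=1 col=0 char='c'
After 3 (^): row=1 col=0 char='c'
After 4 (j): row=2 col=0 char='f'
After 5 (j): row=3 col=0 char='t'
After 6 (l): row=3 col=1 char='e'
After 7 (k): row=2 col=1 char='i'
After 8 (j): row=3 col=1 char='e'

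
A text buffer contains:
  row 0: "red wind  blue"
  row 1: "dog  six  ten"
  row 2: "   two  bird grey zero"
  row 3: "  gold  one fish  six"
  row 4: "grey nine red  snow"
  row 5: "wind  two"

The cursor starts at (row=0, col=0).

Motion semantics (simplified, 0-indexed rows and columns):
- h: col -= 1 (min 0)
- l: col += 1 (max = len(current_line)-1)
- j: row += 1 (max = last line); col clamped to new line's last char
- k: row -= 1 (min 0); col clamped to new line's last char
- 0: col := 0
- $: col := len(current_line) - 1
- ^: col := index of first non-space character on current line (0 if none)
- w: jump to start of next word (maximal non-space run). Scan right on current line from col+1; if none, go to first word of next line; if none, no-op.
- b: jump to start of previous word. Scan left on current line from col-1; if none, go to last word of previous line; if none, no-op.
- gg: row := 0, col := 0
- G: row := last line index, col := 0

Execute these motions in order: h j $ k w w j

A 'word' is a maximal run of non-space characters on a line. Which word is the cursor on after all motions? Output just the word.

After 1 (h): row=0 col=0 char='r'
After 2 (j): row=1 col=0 char='d'
After 3 ($): row=1 col=12 char='n'
After 4 (k): row=0 col=12 char='u'
After 5 (w): row=1 col=0 char='d'
After 6 (w): row=1 col=5 char='s'
After 7 (j): row=2 col=5 char='o'

Answer: two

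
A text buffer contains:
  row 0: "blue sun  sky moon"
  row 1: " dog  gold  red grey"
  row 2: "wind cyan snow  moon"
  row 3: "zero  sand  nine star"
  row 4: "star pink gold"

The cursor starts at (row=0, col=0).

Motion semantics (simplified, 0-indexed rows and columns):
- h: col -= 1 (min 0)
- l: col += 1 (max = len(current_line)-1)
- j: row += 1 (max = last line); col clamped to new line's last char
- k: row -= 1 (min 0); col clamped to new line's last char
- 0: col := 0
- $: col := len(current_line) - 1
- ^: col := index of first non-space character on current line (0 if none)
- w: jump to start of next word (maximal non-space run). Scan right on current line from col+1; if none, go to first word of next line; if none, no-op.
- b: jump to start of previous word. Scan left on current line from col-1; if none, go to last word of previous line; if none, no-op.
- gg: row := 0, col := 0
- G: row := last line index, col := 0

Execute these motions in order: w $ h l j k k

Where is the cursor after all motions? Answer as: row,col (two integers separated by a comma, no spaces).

After 1 (w): row=0 col=5 char='s'
After 2 ($): row=0 col=17 char='n'
After 3 (h): row=0 col=16 char='o'
After 4 (l): row=0 col=17 char='n'
After 5 (j): row=1 col=17 char='r'
After 6 (k): row=0 col=17 char='n'
After 7 (k): row=0 col=17 char='n'

Answer: 0,17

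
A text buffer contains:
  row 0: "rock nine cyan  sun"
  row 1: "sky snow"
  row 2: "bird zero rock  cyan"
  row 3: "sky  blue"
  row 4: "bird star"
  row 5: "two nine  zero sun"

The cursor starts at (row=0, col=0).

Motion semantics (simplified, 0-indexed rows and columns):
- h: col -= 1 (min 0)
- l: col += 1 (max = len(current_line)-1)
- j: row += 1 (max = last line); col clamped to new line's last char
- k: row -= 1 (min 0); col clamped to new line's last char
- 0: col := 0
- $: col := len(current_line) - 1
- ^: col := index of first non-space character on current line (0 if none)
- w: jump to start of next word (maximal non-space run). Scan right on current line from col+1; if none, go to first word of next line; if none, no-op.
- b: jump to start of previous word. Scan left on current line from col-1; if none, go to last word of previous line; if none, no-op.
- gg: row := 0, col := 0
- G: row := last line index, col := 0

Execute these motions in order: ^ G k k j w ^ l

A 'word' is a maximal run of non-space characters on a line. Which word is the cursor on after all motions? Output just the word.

After 1 (^): row=0 col=0 char='r'
After 2 (G): row=5 col=0 char='t'
After 3 (k): row=4 col=0 char='b'
After 4 (k): row=3 col=0 char='s'
After 5 (j): row=4 col=0 char='b'
After 6 (w): row=4 col=5 char='s'
After 7 (^): row=4 col=0 char='b'
After 8 (l): row=4 col=1 char='i'

Answer: bird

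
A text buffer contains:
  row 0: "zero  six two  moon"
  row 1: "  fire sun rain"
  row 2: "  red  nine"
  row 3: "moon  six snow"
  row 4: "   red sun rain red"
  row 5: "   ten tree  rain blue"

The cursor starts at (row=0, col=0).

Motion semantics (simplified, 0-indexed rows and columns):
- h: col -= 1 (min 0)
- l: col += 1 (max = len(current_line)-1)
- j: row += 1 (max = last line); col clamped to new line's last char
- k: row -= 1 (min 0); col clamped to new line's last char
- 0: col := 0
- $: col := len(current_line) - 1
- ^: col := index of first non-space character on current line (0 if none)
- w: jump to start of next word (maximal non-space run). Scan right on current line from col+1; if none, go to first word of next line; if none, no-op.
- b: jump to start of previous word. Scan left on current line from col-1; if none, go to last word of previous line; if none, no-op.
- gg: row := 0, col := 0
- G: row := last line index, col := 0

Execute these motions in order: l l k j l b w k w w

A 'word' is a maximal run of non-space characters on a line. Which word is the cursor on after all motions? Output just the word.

Answer: moon

Derivation:
After 1 (l): row=0 col=1 char='e'
After 2 (l): row=0 col=2 char='r'
After 3 (k): row=0 col=2 char='r'
After 4 (j): row=1 col=2 char='f'
After 5 (l): row=1 col=3 char='i'
After 6 (b): row=1 col=2 char='f'
After 7 (w): row=1 col=7 char='s'
After 8 (k): row=0 col=7 char='i'
After 9 (w): row=0 col=10 char='t'
After 10 (w): row=0 col=15 char='m'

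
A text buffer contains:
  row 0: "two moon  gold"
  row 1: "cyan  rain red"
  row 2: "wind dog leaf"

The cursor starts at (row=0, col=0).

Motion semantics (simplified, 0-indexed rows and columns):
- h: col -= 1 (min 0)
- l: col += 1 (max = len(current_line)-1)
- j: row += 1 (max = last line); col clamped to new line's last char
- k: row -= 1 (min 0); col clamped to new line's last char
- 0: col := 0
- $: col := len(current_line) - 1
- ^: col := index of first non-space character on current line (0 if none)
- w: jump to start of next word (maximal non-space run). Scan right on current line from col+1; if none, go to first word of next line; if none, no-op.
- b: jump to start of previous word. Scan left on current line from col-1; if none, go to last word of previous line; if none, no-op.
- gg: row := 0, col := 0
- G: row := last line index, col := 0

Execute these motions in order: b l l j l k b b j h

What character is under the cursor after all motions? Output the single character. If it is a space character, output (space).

Answer: c

Derivation:
After 1 (b): row=0 col=0 char='t'
After 2 (l): row=0 col=1 char='w'
After 3 (l): row=0 col=2 char='o'
After 4 (j): row=1 col=2 char='a'
After 5 (l): row=1 col=3 char='n'
After 6 (k): row=0 col=3 char='_'
After 7 (b): row=0 col=0 char='t'
After 8 (b): row=0 col=0 char='t'
After 9 (j): row=1 col=0 char='c'
After 10 (h): row=1 col=0 char='c'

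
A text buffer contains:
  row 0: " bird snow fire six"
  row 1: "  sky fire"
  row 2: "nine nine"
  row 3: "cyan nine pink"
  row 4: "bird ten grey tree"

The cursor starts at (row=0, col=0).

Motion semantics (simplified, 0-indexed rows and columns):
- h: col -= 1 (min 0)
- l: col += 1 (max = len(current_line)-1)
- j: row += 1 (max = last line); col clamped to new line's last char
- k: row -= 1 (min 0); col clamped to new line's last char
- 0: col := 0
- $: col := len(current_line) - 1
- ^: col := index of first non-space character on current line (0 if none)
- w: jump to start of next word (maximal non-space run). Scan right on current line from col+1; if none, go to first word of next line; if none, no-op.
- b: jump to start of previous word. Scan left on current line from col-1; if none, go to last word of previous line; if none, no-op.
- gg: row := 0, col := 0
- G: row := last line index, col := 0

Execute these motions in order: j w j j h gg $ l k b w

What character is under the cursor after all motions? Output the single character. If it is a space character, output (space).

Answer: s

Derivation:
After 1 (j): row=1 col=0 char='_'
After 2 (w): row=1 col=2 char='s'
After 3 (j): row=2 col=2 char='n'
After 4 (j): row=3 col=2 char='a'
After 5 (h): row=3 col=1 char='y'
After 6 (gg): row=0 col=0 char='_'
After 7 ($): row=0 col=18 char='x'
After 8 (l): row=0 col=18 char='x'
After 9 (k): row=0 col=18 char='x'
After 10 (b): row=0 col=16 char='s'
After 11 (w): row=1 col=2 char='s'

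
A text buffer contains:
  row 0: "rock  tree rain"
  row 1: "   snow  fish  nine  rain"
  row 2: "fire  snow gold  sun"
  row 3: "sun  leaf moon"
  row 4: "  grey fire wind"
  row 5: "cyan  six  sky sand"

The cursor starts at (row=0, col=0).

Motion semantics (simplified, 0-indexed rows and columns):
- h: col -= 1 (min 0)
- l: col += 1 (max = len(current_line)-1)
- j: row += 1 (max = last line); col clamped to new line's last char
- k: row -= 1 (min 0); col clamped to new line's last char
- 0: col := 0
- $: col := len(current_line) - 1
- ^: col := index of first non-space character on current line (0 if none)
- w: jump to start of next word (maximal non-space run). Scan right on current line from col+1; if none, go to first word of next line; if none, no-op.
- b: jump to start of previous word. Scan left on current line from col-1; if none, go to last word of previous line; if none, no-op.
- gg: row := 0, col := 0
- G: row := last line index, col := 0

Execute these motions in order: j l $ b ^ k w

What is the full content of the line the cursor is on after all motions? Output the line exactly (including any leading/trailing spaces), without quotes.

Answer: rock  tree rain

Derivation:
After 1 (j): row=1 col=0 char='_'
After 2 (l): row=1 col=1 char='_'
After 3 ($): row=1 col=24 char='n'
After 4 (b): row=1 col=21 char='r'
After 5 (^): row=1 col=3 char='s'
After 6 (k): row=0 col=3 char='k'
After 7 (w): row=0 col=6 char='t'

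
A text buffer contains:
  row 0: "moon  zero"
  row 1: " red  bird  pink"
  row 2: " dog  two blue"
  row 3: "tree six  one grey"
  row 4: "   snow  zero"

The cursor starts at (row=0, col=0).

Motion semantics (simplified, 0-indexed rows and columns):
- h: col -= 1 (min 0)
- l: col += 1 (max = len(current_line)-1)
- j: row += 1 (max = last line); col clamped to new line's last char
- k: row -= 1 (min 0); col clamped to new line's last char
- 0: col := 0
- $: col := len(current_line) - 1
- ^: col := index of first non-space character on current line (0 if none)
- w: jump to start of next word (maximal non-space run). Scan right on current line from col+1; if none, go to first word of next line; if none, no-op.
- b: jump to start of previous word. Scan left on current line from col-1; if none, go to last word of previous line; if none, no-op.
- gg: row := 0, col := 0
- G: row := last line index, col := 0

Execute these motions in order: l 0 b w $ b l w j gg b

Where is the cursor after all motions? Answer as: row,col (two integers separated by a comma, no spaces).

Answer: 0,0

Derivation:
After 1 (l): row=0 col=1 char='o'
After 2 (0): row=0 col=0 char='m'
After 3 (b): row=0 col=0 char='m'
After 4 (w): row=0 col=6 char='z'
After 5 ($): row=0 col=9 char='o'
After 6 (b): row=0 col=6 char='z'
After 7 (l): row=0 col=7 char='e'
After 8 (w): row=1 col=1 char='r'
After 9 (j): row=2 col=1 char='d'
After 10 (gg): row=0 col=0 char='m'
After 11 (b): row=0 col=0 char='m'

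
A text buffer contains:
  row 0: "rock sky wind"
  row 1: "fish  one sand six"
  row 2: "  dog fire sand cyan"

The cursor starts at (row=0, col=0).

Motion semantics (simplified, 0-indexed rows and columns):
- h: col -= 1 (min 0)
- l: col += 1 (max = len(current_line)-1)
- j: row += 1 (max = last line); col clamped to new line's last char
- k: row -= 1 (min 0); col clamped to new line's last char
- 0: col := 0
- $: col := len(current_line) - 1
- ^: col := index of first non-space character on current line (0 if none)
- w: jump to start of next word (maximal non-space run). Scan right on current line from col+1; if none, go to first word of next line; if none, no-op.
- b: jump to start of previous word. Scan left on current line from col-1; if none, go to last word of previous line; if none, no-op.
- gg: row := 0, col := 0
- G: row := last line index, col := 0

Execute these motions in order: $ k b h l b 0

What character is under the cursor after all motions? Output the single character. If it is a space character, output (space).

Answer: r

Derivation:
After 1 ($): row=0 col=12 char='d'
After 2 (k): row=0 col=12 char='d'
After 3 (b): row=0 col=9 char='w'
After 4 (h): row=0 col=8 char='_'
After 5 (l): row=0 col=9 char='w'
After 6 (b): row=0 col=5 char='s'
After 7 (0): row=0 col=0 char='r'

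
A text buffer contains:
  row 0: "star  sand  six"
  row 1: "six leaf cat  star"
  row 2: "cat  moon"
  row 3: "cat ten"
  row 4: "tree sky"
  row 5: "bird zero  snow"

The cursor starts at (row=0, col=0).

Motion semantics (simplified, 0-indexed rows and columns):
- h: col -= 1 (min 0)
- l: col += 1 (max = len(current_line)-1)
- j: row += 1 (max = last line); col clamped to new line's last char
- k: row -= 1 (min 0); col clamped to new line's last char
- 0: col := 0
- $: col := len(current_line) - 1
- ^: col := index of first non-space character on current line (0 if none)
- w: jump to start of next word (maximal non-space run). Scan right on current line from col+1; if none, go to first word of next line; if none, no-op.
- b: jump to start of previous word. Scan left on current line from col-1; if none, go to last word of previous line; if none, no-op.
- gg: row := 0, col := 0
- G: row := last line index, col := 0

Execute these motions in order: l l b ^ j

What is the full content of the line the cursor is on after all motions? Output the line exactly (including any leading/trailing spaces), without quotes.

Answer: six leaf cat  star

Derivation:
After 1 (l): row=0 col=1 char='t'
After 2 (l): row=0 col=2 char='a'
After 3 (b): row=0 col=0 char='s'
After 4 (^): row=0 col=0 char='s'
After 5 (j): row=1 col=0 char='s'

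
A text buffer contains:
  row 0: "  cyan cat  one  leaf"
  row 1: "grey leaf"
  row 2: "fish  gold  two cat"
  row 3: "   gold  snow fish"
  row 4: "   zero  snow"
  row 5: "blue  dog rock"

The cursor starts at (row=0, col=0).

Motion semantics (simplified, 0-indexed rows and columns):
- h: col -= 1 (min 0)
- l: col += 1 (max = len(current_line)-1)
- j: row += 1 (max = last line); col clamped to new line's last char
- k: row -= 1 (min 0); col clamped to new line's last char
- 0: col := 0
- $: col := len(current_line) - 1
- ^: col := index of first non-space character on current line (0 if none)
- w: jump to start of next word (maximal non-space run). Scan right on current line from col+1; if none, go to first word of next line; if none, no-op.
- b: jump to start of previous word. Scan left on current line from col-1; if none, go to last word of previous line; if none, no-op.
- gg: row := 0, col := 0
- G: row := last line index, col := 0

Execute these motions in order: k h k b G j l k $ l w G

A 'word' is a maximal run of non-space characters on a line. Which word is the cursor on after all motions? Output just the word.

After 1 (k): row=0 col=0 char='_'
After 2 (h): row=0 col=0 char='_'
After 3 (k): row=0 col=0 char='_'
After 4 (b): row=0 col=0 char='_'
After 5 (G): row=5 col=0 char='b'
After 6 (j): row=5 col=0 char='b'
After 7 (l): row=5 col=1 char='l'
After 8 (k): row=4 col=1 char='_'
After 9 ($): row=4 col=12 char='w'
After 10 (l): row=4 col=12 char='w'
After 11 (w): row=5 col=0 char='b'
After 12 (G): row=5 col=0 char='b'

Answer: blue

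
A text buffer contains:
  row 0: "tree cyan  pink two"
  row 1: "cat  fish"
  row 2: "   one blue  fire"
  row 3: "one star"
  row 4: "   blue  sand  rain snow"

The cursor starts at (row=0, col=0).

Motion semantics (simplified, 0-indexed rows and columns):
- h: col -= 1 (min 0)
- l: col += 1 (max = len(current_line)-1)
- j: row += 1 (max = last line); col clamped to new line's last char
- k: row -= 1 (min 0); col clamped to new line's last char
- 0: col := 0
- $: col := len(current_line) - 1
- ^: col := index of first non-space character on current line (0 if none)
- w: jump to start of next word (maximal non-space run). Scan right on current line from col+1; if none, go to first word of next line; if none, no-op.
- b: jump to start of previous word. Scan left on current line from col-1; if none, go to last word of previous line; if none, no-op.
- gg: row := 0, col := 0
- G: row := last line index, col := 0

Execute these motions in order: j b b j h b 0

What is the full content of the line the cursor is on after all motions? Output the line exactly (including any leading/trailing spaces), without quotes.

After 1 (j): row=1 col=0 char='c'
After 2 (b): row=0 col=16 char='t'
After 3 (b): row=0 col=11 char='p'
After 4 (j): row=1 col=8 char='h'
After 5 (h): row=1 col=7 char='s'
After 6 (b): row=1 col=5 char='f'
After 7 (0): row=1 col=0 char='c'

Answer: cat  fish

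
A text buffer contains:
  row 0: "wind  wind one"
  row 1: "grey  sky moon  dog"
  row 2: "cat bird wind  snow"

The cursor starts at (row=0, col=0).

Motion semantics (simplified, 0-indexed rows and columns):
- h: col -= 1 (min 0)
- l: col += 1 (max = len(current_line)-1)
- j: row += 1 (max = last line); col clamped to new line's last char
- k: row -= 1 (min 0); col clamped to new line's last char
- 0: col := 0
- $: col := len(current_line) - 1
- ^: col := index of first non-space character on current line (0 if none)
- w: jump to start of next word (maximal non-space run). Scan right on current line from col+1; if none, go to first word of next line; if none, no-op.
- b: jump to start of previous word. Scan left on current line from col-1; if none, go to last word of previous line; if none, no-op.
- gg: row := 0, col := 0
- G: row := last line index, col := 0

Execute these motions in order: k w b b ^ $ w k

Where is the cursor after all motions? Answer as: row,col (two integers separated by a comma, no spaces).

After 1 (k): row=0 col=0 char='w'
After 2 (w): row=0 col=6 char='w'
After 3 (b): row=0 col=0 char='w'
After 4 (b): row=0 col=0 char='w'
After 5 (^): row=0 col=0 char='w'
After 6 ($): row=0 col=13 char='e'
After 7 (w): row=1 col=0 char='g'
After 8 (k): row=0 col=0 char='w'

Answer: 0,0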